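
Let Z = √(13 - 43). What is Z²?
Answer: -30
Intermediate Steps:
Z = I*√30 (Z = √(-30) = I*√30 ≈ 5.4772*I)
Z² = (I*√30)² = -30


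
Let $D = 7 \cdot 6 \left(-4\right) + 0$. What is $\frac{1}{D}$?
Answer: $- \frac{1}{168} \approx -0.0059524$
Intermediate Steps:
$D = -168$ ($D = 42 \left(-4\right) + 0 = -168 + 0 = -168$)
$\frac{1}{D} = \frac{1}{-168} = - \frac{1}{168}$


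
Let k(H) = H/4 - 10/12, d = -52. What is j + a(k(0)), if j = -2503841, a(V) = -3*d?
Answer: -2503685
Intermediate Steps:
k(H) = -5/6 + H/4 (k(H) = H*(1/4) - 10*1/12 = H/4 - 5/6 = -5/6 + H/4)
a(V) = 156 (a(V) = -3*(-52) = 156)
j + a(k(0)) = -2503841 + 156 = -2503685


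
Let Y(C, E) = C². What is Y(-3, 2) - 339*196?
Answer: -66435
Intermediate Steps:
Y(-3, 2) - 339*196 = (-3)² - 339*196 = 9 - 66444 = -66435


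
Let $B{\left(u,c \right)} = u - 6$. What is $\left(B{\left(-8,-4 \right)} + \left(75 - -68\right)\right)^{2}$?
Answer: $16641$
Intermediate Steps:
$B{\left(u,c \right)} = -6 + u$ ($B{\left(u,c \right)} = u - 6 = -6 + u$)
$\left(B{\left(-8,-4 \right)} + \left(75 - -68\right)\right)^{2} = \left(\left(-6 - 8\right) + \left(75 - -68\right)\right)^{2} = \left(-14 + \left(75 + 68\right)\right)^{2} = \left(-14 + 143\right)^{2} = 129^{2} = 16641$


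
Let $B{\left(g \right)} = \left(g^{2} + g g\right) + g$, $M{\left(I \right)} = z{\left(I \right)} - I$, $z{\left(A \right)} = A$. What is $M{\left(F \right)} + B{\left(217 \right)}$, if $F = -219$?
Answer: $94395$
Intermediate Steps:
$M{\left(I \right)} = 0$ ($M{\left(I \right)} = I - I = 0$)
$B{\left(g \right)} = g + 2 g^{2}$ ($B{\left(g \right)} = \left(g^{2} + g^{2}\right) + g = 2 g^{2} + g = g + 2 g^{2}$)
$M{\left(F \right)} + B{\left(217 \right)} = 0 + 217 \left(1 + 2 \cdot 217\right) = 0 + 217 \left(1 + 434\right) = 0 + 217 \cdot 435 = 0 + 94395 = 94395$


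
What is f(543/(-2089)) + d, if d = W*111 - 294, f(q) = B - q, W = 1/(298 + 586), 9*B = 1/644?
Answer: -196415766082/668958381 ≈ -293.61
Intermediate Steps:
B = 1/5796 (B = (⅑)/644 = (⅑)*(1/644) = 1/5796 ≈ 0.00017253)
W = 1/884 ≈ 0.0011312
f(q) = 1/5796 - q
d = -259785/884 (d = (1/884)*111 - 294 = 111/884 - 294 = -259785/884 ≈ -293.87)
f(543/(-2089)) + d = (1/5796 - 543/(-2089)) - 259785/884 = (1/5796 - 543*(-1)/2089) - 259785/884 = (1/5796 - 1*(-543/2089)) - 259785/884 = (1/5796 + 543/2089) - 259785/884 = 3149317/12107844 - 259785/884 = -196415766082/668958381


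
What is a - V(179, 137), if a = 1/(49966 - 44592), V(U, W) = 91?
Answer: -489033/5374 ≈ -91.000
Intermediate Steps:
a = 1/5374 ≈ 0.00018608
a - V(179, 137) = 1/5374 - 1*91 = 1/5374 - 91 = -489033/5374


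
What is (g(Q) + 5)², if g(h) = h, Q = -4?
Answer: 1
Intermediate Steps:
(g(Q) + 5)² = (-4 + 5)² = 1² = 1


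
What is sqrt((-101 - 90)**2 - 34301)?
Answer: 2*sqrt(545) ≈ 46.690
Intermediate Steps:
sqrt((-101 - 90)**2 - 34301) = sqrt((-191)**2 - 34301) = sqrt(36481 - 34301) = sqrt(2180) = 2*sqrt(545)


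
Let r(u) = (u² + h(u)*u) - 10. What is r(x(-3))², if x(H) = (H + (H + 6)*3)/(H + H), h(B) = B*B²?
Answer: 64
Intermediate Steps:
h(B) = B³
x(H) = (18 + 4*H)/(2*H) (x(H) = (H + (6 + H)*3)/((2*H)) = (H + (18 + 3*H))*(1/(2*H)) = (18 + 4*H)*(1/(2*H)) = (18 + 4*H)/(2*H))
r(u) = -10 + u² + u⁴ (r(u) = (u² + u³*u) - 10 = (u² + u⁴) - 10 = -10 + u² + u⁴)
r(x(-3))² = (-10 + (2 + 9/(-3))² + (2 + 9/(-3))⁴)² = (-10 + (2 + 9*(-⅓))² + (2 + 9*(-⅓))⁴)² = (-10 + (2 - 3)² + (2 - 3)⁴)² = (-10 + (-1)² + (-1)⁴)² = (-10 + 1 + 1)² = (-8)² = 64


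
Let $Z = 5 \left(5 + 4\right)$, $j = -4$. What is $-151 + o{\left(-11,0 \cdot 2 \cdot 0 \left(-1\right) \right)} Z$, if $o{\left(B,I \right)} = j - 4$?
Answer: $-511$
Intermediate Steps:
$Z = 45$ ($Z = 5 \cdot 9 = 45$)
$o{\left(B,I \right)} = -8$ ($o{\left(B,I \right)} = -4 - 4 = -8$)
$-151 + o{\left(-11,0 \cdot 2 \cdot 0 \left(-1\right) \right)} Z = -151 - 360 = -511$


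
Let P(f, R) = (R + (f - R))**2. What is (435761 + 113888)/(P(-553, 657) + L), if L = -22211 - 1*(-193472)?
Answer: 549649/477070 ≈ 1.1521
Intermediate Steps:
L = 171261 (L = -22211 + 193472 = 171261)
P(f, R) = f**2
(435761 + 113888)/(P(-553, 657) + L) = (435761 + 113888)/((-553)**2 + 171261) = 549649/(305809 + 171261) = 549649/477070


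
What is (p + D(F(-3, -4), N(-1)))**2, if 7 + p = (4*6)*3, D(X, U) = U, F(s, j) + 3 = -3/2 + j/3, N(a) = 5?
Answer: 4900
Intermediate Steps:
F(s, j) = -9/2 + j/3 (F(s, j) = -3 + (-3/2 + j/3) = -9/2 + j/3)
p = 65 (p = -7 + (4*6)*3 = -7 + 24*3 = -7 + 72 = 65)
(p + D(F(-3, -4), N(-1)))**2 = (65 + 5)**2 = 70**2 = 4900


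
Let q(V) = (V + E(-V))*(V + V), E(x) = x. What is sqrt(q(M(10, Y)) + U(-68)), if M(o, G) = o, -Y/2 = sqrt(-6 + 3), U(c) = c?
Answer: 2*I*sqrt(17) ≈ 8.2462*I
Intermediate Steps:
Y = -2*I*sqrt(3) (Y = -2*sqrt(-6 + 3) = -2*I*sqrt(3) ≈ -3.4641*I)
q(V) = 0 (q(V) = (V - V)*(V + V) = 0*(2*V) = 0)
sqrt(q(M(10, Y)) + U(-68)) = sqrt(0 - 68) = sqrt(-68) = 2*I*sqrt(17)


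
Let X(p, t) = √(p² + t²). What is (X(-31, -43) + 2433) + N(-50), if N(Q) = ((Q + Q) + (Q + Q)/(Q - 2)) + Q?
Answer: 29704/13 + √2810 ≈ 2337.9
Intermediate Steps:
N(Q) = 3*Q + 2*Q/(-2 + Q) (N(Q) = (2*Q + (2*Q)/(-2 + Q)) + Q = (2*Q + 2*Q/(-2 + Q)) + Q = 3*Q + 2*Q/(-2 + Q))
(X(-31, -43) + 2433) + N(-50) = (√((-31)² + (-43)²) + 2433) - 50*(-4 + 3*(-50))/(-2 - 50) = (√(961 + 1849) + 2433) - 50*(-4 - 150)/(-52) = (√2810 + 2433) - 50*(-1/52)*(-154) = (2433 + √2810) - 1925/13 = 29704/13 + √2810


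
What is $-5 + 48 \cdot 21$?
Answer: $1003$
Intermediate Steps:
$-5 + 48 \cdot 21 = -5 + 1008 = 1003$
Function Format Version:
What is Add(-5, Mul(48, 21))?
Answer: 1003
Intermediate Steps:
Add(-5, Mul(48, 21)) = Add(-5, 1008) = 1003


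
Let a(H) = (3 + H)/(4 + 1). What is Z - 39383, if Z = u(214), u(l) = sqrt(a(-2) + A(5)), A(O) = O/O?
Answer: -39383 + sqrt(30)/5 ≈ -39382.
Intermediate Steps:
A(O) = 1
a(H) = 3/5 + H/5 (a(H) = (3 + H)/5 = (3 + H)*(1/5) = 3/5 + H/5)
u(l) = sqrt(30)/5 (u(l) = sqrt((3/5 + (1/5)*(-2)) + 1) = sqrt((3/5 - 2/5) + 1) = sqrt(1/5 + 1) = sqrt(6/5) = sqrt(30)/5)
Z = sqrt(30)/5 ≈ 1.0954
Z - 39383 = sqrt(30)/5 - 39383 = -39383 + sqrt(30)/5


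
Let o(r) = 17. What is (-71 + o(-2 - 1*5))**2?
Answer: 2916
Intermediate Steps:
(-71 + o(-2 - 1*5))**2 = (-71 + 17)**2 = (-54)**2 = 2916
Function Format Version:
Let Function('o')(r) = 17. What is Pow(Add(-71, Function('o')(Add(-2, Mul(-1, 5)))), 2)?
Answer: 2916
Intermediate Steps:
Pow(Add(-71, Function('o')(Add(-2, Mul(-1, 5)))), 2) = Pow(Add(-71, 17), 2) = Pow(-54, 2) = 2916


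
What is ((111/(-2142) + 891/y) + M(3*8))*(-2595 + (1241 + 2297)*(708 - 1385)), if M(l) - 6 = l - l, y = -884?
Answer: -219906561731/18564 ≈ -1.1846e+7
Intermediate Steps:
M(l) = 6 (M(l) = 6 + (l - l) = 6 + 0 = 6)
((111/(-2142) + 891/y) + M(3*8))*(-2595 + (1241 + 2297)*(708 - 1385)) = ((111/(-2142) + 891/(-884)) + 6)*(-2595 + (1241 + 2297)*(708 - 1385)) = ((111*(-1/2142) + 891*(-1/884)) + 6)*(-2595 + 3538*(-677)) = ((-37/714 - 891/884) + 6)*(-2595 - 2395226) = (-19673/18564 + 6)*(-2397821) = (91711/18564)*(-2397821) = -219906561731/18564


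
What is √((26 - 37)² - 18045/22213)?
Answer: 4*√3706416754/22213 ≈ 10.963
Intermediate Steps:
√((26 - 37)² - 18045/22213) = √((-11)² - 18045*1/22213) = √(121 - 18045/22213) = √(2669728/22213) = 4*√3706416754/22213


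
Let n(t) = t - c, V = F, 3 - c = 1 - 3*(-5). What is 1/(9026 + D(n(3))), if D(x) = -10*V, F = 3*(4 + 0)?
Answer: 1/8906 ≈ 0.00011228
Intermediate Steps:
c = -13 (c = 3 - (1 - 3*(-5)) = 3 - (1 + 15) = 3 - 1*16 = 3 - 16 = -13)
F = 12 (F = 3*4 = 12)
V = 12
n(t) = 13 + t (n(t) = t - 1*(-13) = t + 13 = 13 + t)
D(x) = -120 (D(x) = -10*12 = -120)
1/(9026 + D(n(3))) = 1/(9026 - 120) = 1/8906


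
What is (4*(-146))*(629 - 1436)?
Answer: 471288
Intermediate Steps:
(4*(-146))*(629 - 1436) = -584*(-807) = 471288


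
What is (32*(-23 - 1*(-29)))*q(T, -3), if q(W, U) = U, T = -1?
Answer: -576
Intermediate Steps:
(32*(-23 - 1*(-29)))*q(T, -3) = (32*(-23 - 1*(-29)))*(-3) = (32*(-23 + 29))*(-3) = (32*6)*(-3) = 192*(-3) = -576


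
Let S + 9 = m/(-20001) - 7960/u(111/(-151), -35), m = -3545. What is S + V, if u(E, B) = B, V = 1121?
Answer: 187554191/140007 ≈ 1339.6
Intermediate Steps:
S = 30606344/140007 (S = -9 + (-3545/(-20001) - 7960/(-35)) = -9 + (-3545*(-1/20001) - 7960*(-1/35)) = -9 + (3545/20001 + 1592/7) = -9 + 31866407/140007 = 30606344/140007 ≈ 218.61)
S + V = 30606344/140007 + 1121 = 187554191/140007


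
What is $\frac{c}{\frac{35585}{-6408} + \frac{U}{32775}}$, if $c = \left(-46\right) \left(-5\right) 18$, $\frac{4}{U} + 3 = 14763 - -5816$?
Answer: $- \frac{46590274737000}{62494154527} \approx -745.51$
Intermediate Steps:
$U = \frac{1}{5144}$ ($U = \frac{4}{-3 + \left(14763 - -5816\right)} = \frac{4}{-3 + \left(14763 + 5816\right)} = \frac{4}{-3 + 20579} = \frac{4}{20576} = 4 \cdot \frac{1}{20576} = \frac{1}{5144} \approx 0.0001944$)
$c = 4140$ ($c = 230 \cdot 18 = 4140$)
$\frac{c}{\frac{35585}{-6408} + \frac{U}{32775}} = \frac{4140}{\frac{35585}{-6408} + \frac{1}{5144 \cdot 32775}} = \frac{4140}{35585 \left(- \frac{1}{6408}\right) + \frac{1}{5144} \cdot \frac{1}{32775}} = \frac{4140}{- \frac{35585}{6408} + \frac{1}{168594600}} = \frac{4140}{- \frac{62494154527}{11253689550}} = 4140 \left(- \frac{11253689550}{62494154527}\right) = - \frac{46590274737000}{62494154527}$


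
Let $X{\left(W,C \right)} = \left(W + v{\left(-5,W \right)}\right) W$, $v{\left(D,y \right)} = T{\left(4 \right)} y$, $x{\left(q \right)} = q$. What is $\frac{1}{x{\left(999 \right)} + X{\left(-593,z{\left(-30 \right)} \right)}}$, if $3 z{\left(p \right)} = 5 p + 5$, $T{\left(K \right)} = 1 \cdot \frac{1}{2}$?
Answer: $\frac{2}{1056945} \approx 1.8922 \cdot 10^{-6}$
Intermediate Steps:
$T{\left(K \right)} = \frac{1}{2}$ ($T{\left(K \right)} = 1 \cdot \frac{1}{2} = \frac{1}{2}$)
$z{\left(p \right)} = \frac{5}{3} + \frac{5 p}{3}$ ($z{\left(p \right)} = \frac{5 p + 5}{3} = \frac{5 + 5 p}{3} = \frac{5}{3} + \frac{5 p}{3}$)
$v{\left(D,y \right)} = \frac{y}{2}$
$X{\left(W,C \right)} = \frac{3 W^{2}}{2}$ ($X{\left(W,C \right)} = \left(W + \frac{W}{2}\right) W = \frac{3 W}{2} W = \frac{3 W^{2}}{2}$)
$\frac{1}{x{\left(999 \right)} + X{\left(-593,z{\left(-30 \right)} \right)}} = \frac{1}{999 + \frac{3 \left(-593\right)^{2}}{2}} = \frac{1}{999 + \frac{3}{2} \cdot 351649} = \frac{1}{999 + \frac{1054947}{2}} = \frac{1}{\frac{1056945}{2}} = \frac{2}{1056945}$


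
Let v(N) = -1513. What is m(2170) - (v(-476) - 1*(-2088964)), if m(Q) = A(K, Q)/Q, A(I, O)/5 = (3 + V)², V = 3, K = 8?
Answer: -452976849/217 ≈ -2.0875e+6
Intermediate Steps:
A(I, O) = 180 (A(I, O) = 5*(3 + 3)² = 5*6² = 5*36 = 180)
m(Q) = 180/Q
m(2170) - (v(-476) - 1*(-2088964)) = 180/2170 - (-1513 - 1*(-2088964)) = 180*(1/2170) - (-1513 + 2088964) = 18/217 - 1*2087451 = 18/217 - 2087451 = -452976849/217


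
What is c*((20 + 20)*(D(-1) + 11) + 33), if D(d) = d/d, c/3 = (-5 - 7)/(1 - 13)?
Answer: 1539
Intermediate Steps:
c = 3 (c = 3*((-5 - 7)/(1 - 13)) = 3*(-12/(-12)) = 3*(-12*(-1/12)) = 3*1 = 3)
D(d) = 1
c*((20 + 20)*(D(-1) + 11) + 33) = 3*((20 + 20)*(1 + 11) + 33) = 3*(40*12 + 33) = 3*(480 + 33) = 3*513 = 1539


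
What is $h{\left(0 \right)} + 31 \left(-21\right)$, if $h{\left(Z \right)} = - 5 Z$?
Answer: $-651$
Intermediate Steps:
$h{\left(0 \right)} + 31 \left(-21\right) = \left(-5\right) 0 + 31 \left(-21\right) = 0 - 651 = -651$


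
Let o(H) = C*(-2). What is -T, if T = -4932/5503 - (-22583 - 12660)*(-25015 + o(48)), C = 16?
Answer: 4857671014695/5503 ≈ 8.8273e+8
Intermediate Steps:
o(H) = -32 (o(H) = 16*(-2) = -32)
T = -4857671014695/5503 (T = -4932/5503 - (-22583 - 12660)*(-25015 - 32) = -4932*1/5503 - (-35243)*(-25047) = -4932/5503 - 1*882731421 = -4932/5503 - 882731421 = -4857671014695/5503 ≈ -8.8273e+8)
-T = -1*(-4857671014695/5503) = 4857671014695/5503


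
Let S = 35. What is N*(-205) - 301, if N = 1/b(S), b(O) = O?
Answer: -2148/7 ≈ -306.86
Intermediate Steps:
N = 1/35 ≈ 0.028571
N*(-205) - 301 = (1/35)*(-205) - 301 = -41/7 - 301 = -2148/7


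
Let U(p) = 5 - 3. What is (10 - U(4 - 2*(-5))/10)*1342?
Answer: 65758/5 ≈ 13152.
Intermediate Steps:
U(p) = 2
(10 - U(4 - 2*(-5))/10)*1342 = (10 - 2/10)*1342 = (10 - 1*⅕)*1342 = (10 - ⅕)*1342 = (49/5)*1342 = 65758/5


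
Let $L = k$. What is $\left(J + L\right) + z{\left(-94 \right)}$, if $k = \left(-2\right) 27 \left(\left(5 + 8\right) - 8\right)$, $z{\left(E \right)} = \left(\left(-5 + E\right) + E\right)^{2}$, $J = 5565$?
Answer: $42544$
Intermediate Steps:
$z{\left(E \right)} = \left(-5 + 2 E\right)^{2}$
$k = -270$ ($k = - 54 \left(13 - 8\right) = \left(-54\right) 5 = -270$)
$L = -270$
$\left(J + L\right) + z{\left(-94 \right)} = \left(5565 - 270\right) + \left(-5 + 2 \left(-94\right)\right)^{2} = 5295 + \left(-5 - 188\right)^{2} = 5295 + \left(-193\right)^{2} = 5295 + 37249 = 42544$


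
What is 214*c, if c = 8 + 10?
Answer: 3852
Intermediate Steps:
c = 18
214*c = 214*18 = 3852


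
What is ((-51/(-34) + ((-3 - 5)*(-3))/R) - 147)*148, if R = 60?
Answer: -107374/5 ≈ -21475.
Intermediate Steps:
((-51/(-34) + ((-3 - 5)*(-3))/R) - 147)*148 = ((-51/(-34) + ((-3 - 5)*(-3))/60) - 147)*148 = ((-51*(-1/34) - 8*(-3)*(1/60)) - 147)*148 = ((3/2 + 24*(1/60)) - 147)*148 = ((3/2 + 2/5) - 147)*148 = (19/10 - 147)*148 = -1451/10*148 = -107374/5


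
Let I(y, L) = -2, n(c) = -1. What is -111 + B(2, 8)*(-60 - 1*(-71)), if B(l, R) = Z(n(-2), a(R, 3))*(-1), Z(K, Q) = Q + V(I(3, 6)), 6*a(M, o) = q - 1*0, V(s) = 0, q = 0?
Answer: -111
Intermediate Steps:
a(M, o) = 0 (a(M, o) = (0 - 1*0)/6 = (0 + 0)/6 = (1/6)*0 = 0)
Z(K, Q) = Q (Z(K, Q) = Q + 0 = Q)
B(l, R) = 0 (B(l, R) = 0*(-1) = 0)
-111 + B(2, 8)*(-60 - 1*(-71)) = -111 + 0*(-60 - 1*(-71)) = -111 + 0*(-60 + 71) = -111 + 0*11 = -111 + 0 = -111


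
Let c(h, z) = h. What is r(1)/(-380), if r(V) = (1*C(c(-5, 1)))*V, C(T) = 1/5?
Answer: -1/1900 ≈ -0.00052632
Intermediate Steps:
C(T) = ⅕
r(V) = V/5 (r(V) = (1*(⅕))*V = V/5)
r(1)/(-380) = ((⅕)*1)/(-380) = (⅕)*(-1/380) = -1/1900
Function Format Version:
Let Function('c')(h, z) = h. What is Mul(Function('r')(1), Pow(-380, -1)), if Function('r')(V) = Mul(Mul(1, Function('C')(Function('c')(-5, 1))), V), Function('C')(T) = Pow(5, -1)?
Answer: Rational(-1, 1900) ≈ -0.00052632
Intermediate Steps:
Function('C')(T) = Rational(1, 5)
Function('r')(V) = Mul(Rational(1, 5), V) (Function('r')(V) = Mul(Mul(1, Rational(1, 5)), V) = Mul(Rational(1, 5), V))
Mul(Function('r')(1), Pow(-380, -1)) = Mul(Mul(Rational(1, 5), 1), Pow(-380, -1)) = Mul(Rational(1, 5), Rational(-1, 380)) = Rational(-1, 1900)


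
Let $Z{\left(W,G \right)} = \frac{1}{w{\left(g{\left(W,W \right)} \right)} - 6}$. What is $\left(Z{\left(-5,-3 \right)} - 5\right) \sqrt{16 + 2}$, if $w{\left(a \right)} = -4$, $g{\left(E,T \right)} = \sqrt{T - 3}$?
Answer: $- \frac{153 \sqrt{2}}{10} \approx -21.637$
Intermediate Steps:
$g{\left(E,T \right)} = \sqrt{-3 + T}$
$Z{\left(W,G \right)} = - \frac{1}{10}$ ($Z{\left(W,G \right)} = \frac{1}{-4 - 6} = \frac{1}{-10} = - \frac{1}{10}$)
$\left(Z{\left(-5,-3 \right)} - 5\right) \sqrt{16 + 2} = \left(- \frac{1}{10} - 5\right) \sqrt{16 + 2} = - \frac{51 \sqrt{18}}{10} = - \frac{51 \cdot 3 \sqrt{2}}{10} = - \frac{153 \sqrt{2}}{10}$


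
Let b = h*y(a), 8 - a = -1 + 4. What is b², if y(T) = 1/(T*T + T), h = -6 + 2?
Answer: 4/225 ≈ 0.017778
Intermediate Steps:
a = 5 (a = 8 - (-1 + 4) = 8 - 1*3 = 8 - 3 = 5)
h = -4
y(T) = 1/(T + T²) (y(T) = 1/(T² + T) = 1/(T + T²))
b = -2/15 (b = -4/(5*(1 + 5)) = -4/(5*6) = -4*1/30 = -2/15 ≈ -0.13333)
b² = (-2/15)² = 4/225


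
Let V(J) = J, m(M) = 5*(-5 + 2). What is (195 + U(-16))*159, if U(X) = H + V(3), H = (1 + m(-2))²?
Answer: 62646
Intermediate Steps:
m(M) = -15 (m(M) = 5*(-3) = -15)
H = 196 (H = (1 - 15)² = (-14)² = 196)
U(X) = 199 (U(X) = 196 + 3 = 199)
(195 + U(-16))*159 = (195 + 199)*159 = 394*159 = 62646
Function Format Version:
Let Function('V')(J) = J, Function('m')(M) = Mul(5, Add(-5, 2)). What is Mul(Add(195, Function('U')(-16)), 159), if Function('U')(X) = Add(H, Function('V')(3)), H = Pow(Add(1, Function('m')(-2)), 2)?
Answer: 62646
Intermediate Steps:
Function('m')(M) = -15 (Function('m')(M) = Mul(5, -3) = -15)
H = 196 (H = Pow(Add(1, -15), 2) = Pow(-14, 2) = 196)
Function('U')(X) = 199 (Function('U')(X) = Add(196, 3) = 199)
Mul(Add(195, Function('U')(-16)), 159) = Mul(Add(195, 199), 159) = Mul(394, 159) = 62646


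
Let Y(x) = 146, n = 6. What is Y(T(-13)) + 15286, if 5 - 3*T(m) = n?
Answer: 15432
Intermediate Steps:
T(m) = -1/3 (T(m) = 5/3 - 1/3*6 = 5/3 - 2 = -1/3)
Y(T(-13)) + 15286 = 146 + 15286 = 15432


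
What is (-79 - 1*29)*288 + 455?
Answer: -30649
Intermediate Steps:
(-79 - 1*29)*288 + 455 = (-79 - 29)*288 + 455 = -108*288 + 455 = -31104 + 455 = -30649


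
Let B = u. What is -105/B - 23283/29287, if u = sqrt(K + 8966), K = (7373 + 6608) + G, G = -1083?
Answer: -23283/29287 - 35*sqrt(5466)/3644 ≈ -1.5051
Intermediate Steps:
K = 12898 (K = (7373 + 6608) - 1083 = 13981 - 1083 = 12898)
u = 2*sqrt(5466) (u = sqrt(12898 + 8966) = sqrt(21864) = 2*sqrt(5466) ≈ 147.86)
B = 2*sqrt(5466) ≈ 147.86
-105/B - 23283/29287 = -105*sqrt(5466)/10932 - 23283/29287 = -35*sqrt(5466)/3644 - 23283*1/29287 = -35*sqrt(5466)/3644 - 23283/29287 = -23283/29287 - 35*sqrt(5466)/3644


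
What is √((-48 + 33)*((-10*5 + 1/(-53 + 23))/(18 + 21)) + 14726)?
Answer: √89710062/78 ≈ 121.43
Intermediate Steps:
√((-48 + 33)*((-10*5 + 1/(-53 + 23))/(18 + 21)) + 14726) = √(-15*(-50 + 1/(-30))/39 + 14726) = √(-15*(-50 - 1/30)/39 + 14726) = √(-(-1501)/(2*39) + 14726) = √(-15*(-1501/1170) + 14726) = √(1501/78 + 14726) = √(1150129/78) = √89710062/78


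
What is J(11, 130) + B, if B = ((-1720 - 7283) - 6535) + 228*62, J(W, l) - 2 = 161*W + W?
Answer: 382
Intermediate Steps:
J(W, l) = 2 + 162*W (J(W, l) = 2 + (161*W + W) = 2 + 162*W)
B = -1402 (B = (-9003 - 6535) + 14136 = -15538 + 14136 = -1402)
J(11, 130) + B = (2 + 162*11) - 1402 = (2 + 1782) - 1402 = 1784 - 1402 = 382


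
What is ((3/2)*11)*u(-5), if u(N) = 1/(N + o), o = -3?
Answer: -33/16 ≈ -2.0625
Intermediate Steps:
u(N) = 1/(-3 + N) (u(N) = 1/(N - 3) = 1/(-3 + N))
((3/2)*11)*u(-5) = ((3/2)*11)/(-3 - 5) = ((3*(½))*11)/(-8) = ((3/2)*11)*(-⅛) = (33/2)*(-⅛) = -33/16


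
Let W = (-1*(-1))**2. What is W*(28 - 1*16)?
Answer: 12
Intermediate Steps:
W = 1 (W = 1**2 = 1)
W*(28 - 1*16) = 1*(28 - 1*16) = 1*(28 - 16) = 1*12 = 12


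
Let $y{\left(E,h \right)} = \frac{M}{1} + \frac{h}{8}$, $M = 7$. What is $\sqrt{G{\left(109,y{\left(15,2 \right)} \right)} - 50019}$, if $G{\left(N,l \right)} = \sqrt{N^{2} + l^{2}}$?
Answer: $\frac{\sqrt{-200076 + \sqrt{190937}}}{2} \approx 223.41 i$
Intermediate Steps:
$y{\left(E,h \right)} = 7 + \frac{h}{8}$ ($y{\left(E,h \right)} = \frac{7}{1} + \frac{h}{8} = 7 \cdot 1 + h \frac{1}{8} = 7 + \frac{h}{8}$)
$\sqrt{G{\left(109,y{\left(15,2 \right)} \right)} - 50019} = \sqrt{\sqrt{109^{2} + \left(7 + \frac{1}{8} \cdot 2\right)^{2}} - 50019} = \sqrt{\sqrt{11881 + \left(7 + \frac{1}{4}\right)^{2}} - 50019} = \sqrt{\sqrt{11881 + \left(\frac{29}{4}\right)^{2}} - 50019} = \sqrt{\sqrt{11881 + \frac{841}{16}} - 50019} = \sqrt{\sqrt{\frac{190937}{16}} - 50019} = \sqrt{\frac{\sqrt{190937}}{4} - 50019} = \sqrt{-50019 + \frac{\sqrt{190937}}{4}}$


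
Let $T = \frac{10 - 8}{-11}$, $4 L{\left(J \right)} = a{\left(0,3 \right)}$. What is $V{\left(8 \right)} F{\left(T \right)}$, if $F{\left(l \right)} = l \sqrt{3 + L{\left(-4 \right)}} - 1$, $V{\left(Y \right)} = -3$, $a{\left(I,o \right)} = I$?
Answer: $3 + \frac{6 \sqrt{3}}{11} \approx 3.9448$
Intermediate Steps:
$L{\left(J \right)} = 0$ ($L{\left(J \right)} = \frac{1}{4} \cdot 0 = 0$)
$T = - \frac{2}{11}$ ($T = \left(10 - 8\right) \left(- \frac{1}{11}\right) = 2 \left(- \frac{1}{11}\right) = - \frac{2}{11} \approx -0.18182$)
$F{\left(l \right)} = -1 + l \sqrt{3}$ ($F{\left(l \right)} = l \sqrt{3 + 0} - 1 = l \sqrt{3} - 1 = -1 + l \sqrt{3}$)
$V{\left(8 \right)} F{\left(T \right)} = - 3 \left(-1 - \frac{2 \sqrt{3}}{11}\right) = 3 + \frac{6 \sqrt{3}}{11}$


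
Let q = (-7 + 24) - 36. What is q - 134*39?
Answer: -5245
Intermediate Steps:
q = -19 (q = 17 - 36 = -19)
q - 134*39 = -19 - 134*39 = -19 - 5226 = -5245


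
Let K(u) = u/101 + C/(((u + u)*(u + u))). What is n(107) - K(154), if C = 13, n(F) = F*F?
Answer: 109681281167/9581264 ≈ 11447.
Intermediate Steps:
n(F) = F**2
K(u) = u/101 + 13/(4*u**2) (K(u) = u/101 + 13/(((u + u)*(u + u))) = u*(1/101) + 13/(((2*u)*(2*u))) = u/101 + 13/((4*u**2)) = u/101 + 13*(1/(4*u**2)) = u/101 + 13/(4*u**2))
n(107) - K(154) = 107**2 - ((1/101)*154 + (13/4)/154**2) = 11449 - (154/101 + (13/4)*(1/23716)) = 11449 - (154/101 + 13/94864) = 11449 - 1*14610369/9581264 = 11449 - 14610369/9581264 = 109681281167/9581264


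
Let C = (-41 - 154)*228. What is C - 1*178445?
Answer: -222905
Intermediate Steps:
C = -44460 (C = -195*228 = -44460)
C - 1*178445 = -44460 - 1*178445 = -44460 - 178445 = -222905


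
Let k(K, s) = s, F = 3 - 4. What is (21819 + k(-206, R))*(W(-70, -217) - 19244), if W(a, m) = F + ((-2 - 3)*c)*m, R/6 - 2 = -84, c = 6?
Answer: -271599345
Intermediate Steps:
F = -1
R = -492 (R = 12 + 6*(-84) = 12 - 504 = -492)
W(a, m) = -1 - 30*m (W(a, m) = -1 + ((-2 - 3)*6)*m = -1 + (-5*6)*m = -1 - 30*m)
(21819 + k(-206, R))*(W(-70, -217) - 19244) = (21819 - 492)*((-1 - 30*(-217)) - 19244) = 21327*((-1 + 6510) - 19244) = 21327*(6509 - 19244) = 21327*(-12735) = -271599345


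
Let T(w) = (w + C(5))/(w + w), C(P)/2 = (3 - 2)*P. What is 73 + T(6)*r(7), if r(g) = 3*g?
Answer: 101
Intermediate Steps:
C(P) = 2*P (C(P) = 2*((3 - 2)*P) = 2*(1*P) = 2*P)
T(w) = (10 + w)/(2*w) (T(w) = (w + 2*5)/(w + w) = (w + 10)/((2*w)) = (10 + w)*(1/(2*w)) = (10 + w)/(2*w))
73 + T(6)*r(7) = 73 + ((1/2)*(10 + 6)/6)*(3*7) = 73 + ((1/2)*(1/6)*16)*21 = 73 + (4/3)*21 = 73 + 28 = 101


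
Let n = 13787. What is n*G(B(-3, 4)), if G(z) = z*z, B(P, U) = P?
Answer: 124083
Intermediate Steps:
G(z) = z²
n*G(B(-3, 4)) = 13787*(-3)² = 13787*9 = 124083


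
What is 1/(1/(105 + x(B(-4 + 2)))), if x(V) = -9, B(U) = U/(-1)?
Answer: 96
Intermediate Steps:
B(U) = -U (B(U) = U*(-1) = -U)
1/(1/(105 + x(B(-4 + 2)))) = 1/(1/(105 - 9)) = 1/(1/96) = 96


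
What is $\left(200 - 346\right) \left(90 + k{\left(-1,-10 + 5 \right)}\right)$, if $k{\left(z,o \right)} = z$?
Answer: $-12994$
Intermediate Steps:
$\left(200 - 346\right) \left(90 + k{\left(-1,-10 + 5 \right)}\right) = \left(200 - 346\right) \left(90 - 1\right) = \left(-146\right) 89 = -12994$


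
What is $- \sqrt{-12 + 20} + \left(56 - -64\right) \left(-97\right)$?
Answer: $-11640 - 2 \sqrt{2} \approx -11643.0$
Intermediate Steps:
$- \sqrt{-12 + 20} + \left(56 - -64\right) \left(-97\right) = - \sqrt{8} + \left(56 + 64\right) \left(-97\right) = - 2 \sqrt{2} + 120 \left(-97\right) = - 2 \sqrt{2} - 11640 = -11640 - 2 \sqrt{2}$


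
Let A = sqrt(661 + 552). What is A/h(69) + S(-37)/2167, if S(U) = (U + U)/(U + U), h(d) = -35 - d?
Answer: 1/2167 - sqrt(1213)/104 ≈ -0.33442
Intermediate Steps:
S(U) = 1 (S(U) = (2*U)/((2*U)) = (2*U)*(1/(2*U)) = 1)
A = sqrt(1213) ≈ 34.828
A/h(69) + S(-37)/2167 = sqrt(1213)/(-35 - 1*69) + 1/2167 = sqrt(1213)/(-35 - 69) + 1*(1/2167) = sqrt(1213)/(-104) + 1/2167 = sqrt(1213)*(-1/104) + 1/2167 = -sqrt(1213)/104 + 1/2167 = 1/2167 - sqrt(1213)/104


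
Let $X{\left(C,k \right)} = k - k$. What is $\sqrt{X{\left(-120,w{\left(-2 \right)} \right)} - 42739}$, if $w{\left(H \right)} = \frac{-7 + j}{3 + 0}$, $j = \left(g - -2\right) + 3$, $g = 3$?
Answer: $i \sqrt{42739} \approx 206.73 i$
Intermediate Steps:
$j = 8$ ($j = \left(3 - -2\right) + 3 = \left(3 + 2\right) + 3 = 5 + 3 = 8$)
$w{\left(H \right)} = \frac{1}{3}$ ($w{\left(H \right)} = \frac{-7 + 8}{3 + 0} = 1 \cdot \frac{1}{3} = \frac{1}{3}$)
$X{\left(C,k \right)} = 0$
$\sqrt{X{\left(-120,w{\left(-2 \right)} \right)} - 42739} = \sqrt{0 - 42739} = \sqrt{-42739} = i \sqrt{42739}$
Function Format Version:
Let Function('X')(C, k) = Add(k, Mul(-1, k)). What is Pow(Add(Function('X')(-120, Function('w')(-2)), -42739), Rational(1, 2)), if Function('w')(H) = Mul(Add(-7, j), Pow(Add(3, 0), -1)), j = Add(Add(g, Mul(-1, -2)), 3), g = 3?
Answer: Mul(I, Pow(42739, Rational(1, 2))) ≈ Mul(206.73, I)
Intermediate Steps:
j = 8 (j = Add(Add(3, Mul(-1, -2)), 3) = Add(Add(3, 2), 3) = Add(5, 3) = 8)
Function('w')(H) = Rational(1, 3) (Function('w')(H) = Mul(Add(-7, 8), Pow(Add(3, 0), -1)) = Mul(1, Pow(3, -1)) = Mul(1, Rational(1, 3)) = Rational(1, 3))
Function('X')(C, k) = 0
Pow(Add(Function('X')(-120, Function('w')(-2)), -42739), Rational(1, 2)) = Pow(Add(0, -42739), Rational(1, 2)) = Pow(-42739, Rational(1, 2)) = Mul(I, Pow(42739, Rational(1, 2)))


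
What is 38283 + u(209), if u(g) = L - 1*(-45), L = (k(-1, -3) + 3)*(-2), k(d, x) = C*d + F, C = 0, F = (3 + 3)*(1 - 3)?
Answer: 38346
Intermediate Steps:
F = -12 (F = 6*(-2) = -12)
k(d, x) = -12 (k(d, x) = 0*d - 12 = 0 - 12 = -12)
L = 18 (L = (-12 + 3)*(-2) = -9*(-2) = 18)
u(g) = 63 (u(g) = 18 - 1*(-45) = 18 + 45 = 63)
38283 + u(209) = 38283 + 63 = 38346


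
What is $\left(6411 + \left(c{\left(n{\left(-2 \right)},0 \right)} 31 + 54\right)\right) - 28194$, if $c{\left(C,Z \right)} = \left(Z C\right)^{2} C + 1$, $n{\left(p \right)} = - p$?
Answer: $-21698$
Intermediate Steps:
$c{\left(C,Z \right)} = 1 + C^{3} Z^{2}$ ($c{\left(C,Z \right)} = \left(C Z\right)^{2} C + 1 = C^{2} Z^{2} C + 1 = C^{3} Z^{2} + 1 = 1 + C^{3} Z^{2}$)
$\left(6411 + \left(c{\left(n{\left(-2 \right)},0 \right)} 31 + 54\right)\right) - 28194 = \left(6411 + \left(\left(1 + \left(\left(-1\right) \left(-2\right)\right)^{3} \cdot 0^{2}\right) 31 + 54\right)\right) - 28194 = \left(6411 + \left(\left(1 + 2^{3} \cdot 0\right) 31 + 54\right)\right) - 28194 = \left(6411 + \left(\left(1 + 8 \cdot 0\right) 31 + 54\right)\right) - 28194 = \left(6411 + \left(\left(1 + 0\right) 31 + 54\right)\right) - 28194 = \left(6411 + \left(1 \cdot 31 + 54\right)\right) - 28194 = \left(6411 + \left(31 + 54\right)\right) - 28194 = \left(6411 + 85\right) - 28194 = 6496 - 28194 = -21698$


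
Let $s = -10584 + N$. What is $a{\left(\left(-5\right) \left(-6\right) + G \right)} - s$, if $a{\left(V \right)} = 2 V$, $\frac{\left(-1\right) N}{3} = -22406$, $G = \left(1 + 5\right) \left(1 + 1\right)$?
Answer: $-56550$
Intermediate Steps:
$G = 12$ ($G = 6 \cdot 2 = 12$)
$N = 67218$ ($N = \left(-3\right) \left(-22406\right) = 67218$)
$s = 56634$ ($s = -10584 + 67218 = 56634$)
$a{\left(\left(-5\right) \left(-6\right) + G \right)} - s = 2 \left(\left(-5\right) \left(-6\right) + 12\right) - 56634 = 2 \left(30 + 12\right) - 56634 = 2 \cdot 42 - 56634 = 84 - 56634 = -56550$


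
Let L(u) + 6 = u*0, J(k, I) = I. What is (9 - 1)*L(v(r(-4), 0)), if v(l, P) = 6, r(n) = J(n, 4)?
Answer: -48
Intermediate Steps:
r(n) = 4
L(u) = -6 (L(u) = -6 + u*0 = -6 + 0 = -6)
(9 - 1)*L(v(r(-4), 0)) = (9 - 1)*(-6) = 8*(-6) = -48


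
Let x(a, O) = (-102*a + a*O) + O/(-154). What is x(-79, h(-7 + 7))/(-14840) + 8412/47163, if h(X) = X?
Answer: -42534229/116649820 ≈ -0.36463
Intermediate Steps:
x(a, O) = -102*a - O/154 + O*a (x(a, O) = (-102*a + O*a) + O*(-1/154) = (-102*a + O*a) - O/154 = -102*a - O/154 + O*a)
x(-79, h(-7 + 7))/(-14840) + 8412/47163 = (-102*(-79) - (-7 + 7)/154 + (-7 + 7)*(-79))/(-14840) + 8412/47163 = (8058 - 1/154*0 + 0*(-79))*(-1/14840) + 8412*(1/47163) = (8058 + 0 + 0)*(-1/14840) + 2804/15721 = 8058*(-1/14840) + 2804/15721 = -4029/7420 + 2804/15721 = -42534229/116649820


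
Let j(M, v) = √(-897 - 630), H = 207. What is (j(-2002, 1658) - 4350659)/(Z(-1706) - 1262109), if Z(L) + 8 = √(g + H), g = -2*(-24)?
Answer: (4350659 - I*√1527)/(1262117 - √255) ≈ 3.4472 - 3.0962e-5*I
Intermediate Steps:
g = 48
j(M, v) = I*√1527 (j(M, v) = √(-1527) = I*√1527)
Z(L) = -8 + √255 (Z(L) = -8 + √(48 + 207) = -8 + √255)
(j(-2002, 1658) - 4350659)/(Z(-1706) - 1262109) = (I*√1527 - 4350659)/((-8 + √255) - 1262109) = (-4350659 + I*√1527)/(-1262117 + √255)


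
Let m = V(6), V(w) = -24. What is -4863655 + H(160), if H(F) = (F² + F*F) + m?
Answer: -4812479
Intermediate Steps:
m = -24
H(F) = -24 + 2*F² (H(F) = (F² + F*F) - 24 = (F² + F²) - 24 = 2*F² - 24 = -24 + 2*F²)
-4863655 + H(160) = -4863655 + (-24 + 2*160²) = -4863655 + (-24 + 2*25600) = -4863655 + (-24 + 51200) = -4863655 + 51176 = -4812479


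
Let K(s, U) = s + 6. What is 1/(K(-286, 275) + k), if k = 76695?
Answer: 1/76415 ≈ 1.3086e-5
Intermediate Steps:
K(s, U) = 6 + s
1/(K(-286, 275) + k) = 1/((6 - 286) + 76695) = 1/(-280 + 76695) = 1/76415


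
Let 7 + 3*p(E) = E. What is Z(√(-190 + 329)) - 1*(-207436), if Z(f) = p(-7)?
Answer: 622294/3 ≈ 2.0743e+5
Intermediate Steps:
p(E) = -7/3 + E/3
Z(f) = -14/3 (Z(f) = -7/3 + (⅓)*(-7) = -7/3 - 7/3 = -14/3)
Z(√(-190 + 329)) - 1*(-207436) = -14/3 - 1*(-207436) = -14/3 + 207436 = 622294/3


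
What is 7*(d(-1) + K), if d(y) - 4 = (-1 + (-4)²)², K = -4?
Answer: 1575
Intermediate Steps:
d(y) = 229 (d(y) = 4 + (-1 + (-4)²)² = 4 + (-1 + 16)² = 4 + 15² = 4 + 225 = 229)
7*(d(-1) + K) = 7*(229 - 4) = 7*225 = 1575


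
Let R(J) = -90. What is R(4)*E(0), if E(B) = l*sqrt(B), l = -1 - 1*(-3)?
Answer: 0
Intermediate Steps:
l = 2 (l = -1 + 3 = 2)
E(B) = 2*sqrt(B)
R(4)*E(0) = -180*sqrt(0) = -180*0 = -90*0 = 0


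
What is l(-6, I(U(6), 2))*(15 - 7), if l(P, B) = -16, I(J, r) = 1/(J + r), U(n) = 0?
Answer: -128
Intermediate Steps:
l(-6, I(U(6), 2))*(15 - 7) = -16*(15 - 7) = -16*8 = -128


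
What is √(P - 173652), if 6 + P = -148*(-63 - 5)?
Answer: I*√163594 ≈ 404.47*I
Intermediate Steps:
P = 10058 (P = -6 - 148*(-63 - 5) = -6 - 148*(-68) = -6 + 10064 = 10058)
√(P - 173652) = √(10058 - 173652) = √(-163594) = I*√163594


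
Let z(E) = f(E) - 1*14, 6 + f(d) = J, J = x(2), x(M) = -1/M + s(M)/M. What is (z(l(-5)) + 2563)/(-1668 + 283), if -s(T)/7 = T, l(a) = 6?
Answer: -5071/2770 ≈ -1.8307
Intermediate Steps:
s(T) = -7*T
x(M) = -7 - 1/M (x(M) = -1/M + (-7*M)/M = -1/M - 7 = -7 - 1/M)
J = -15/2 (J = -7 - 1/2 = -7 - 1*½ = -7 - ½ = -15/2 ≈ -7.5000)
f(d) = -27/2 (f(d) = -6 - 15/2 = -27/2)
z(E) = -55/2 (z(E) = -27/2 - 1*14 = -27/2 - 14 = -55/2)
(z(l(-5)) + 2563)/(-1668 + 283) = (-55/2 + 2563)/(-1668 + 283) = (5071/2)/(-1385) = (5071/2)*(-1/1385) = -5071/2770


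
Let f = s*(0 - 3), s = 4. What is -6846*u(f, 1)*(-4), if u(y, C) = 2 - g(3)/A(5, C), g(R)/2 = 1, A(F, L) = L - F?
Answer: 68460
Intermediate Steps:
g(R) = 2 (g(R) = 2*1 = 2)
f = -12 (f = 4*(0 - 3) = 4*(-3) = -12)
u(y, C) = 2 - 2/(-5 + C) (u(y, C) = 2 - 2/(C - 1*5) = 2 - 2/(C - 5) = 2 - 2/(-5 + C))
-6846*u(f, 1)*(-4) = -6846*2*(-6 + 1)/(-5 + 1)*(-4) = -6846*2*(-5)/(-4)*(-4) = -6846*2*(-¼)*(-5)*(-4) = -17115*(-4) = -6846*(-10) = 68460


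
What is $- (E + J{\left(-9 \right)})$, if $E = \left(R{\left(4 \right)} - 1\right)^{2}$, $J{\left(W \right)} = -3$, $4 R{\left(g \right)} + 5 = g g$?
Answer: $- \frac{1}{16} \approx -0.0625$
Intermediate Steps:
$R{\left(g \right)} = - \frac{5}{4} + \frac{g^{2}}{4}$ ($R{\left(g \right)} = - \frac{5}{4} + \frac{g g}{4} = - \frac{5}{4} + \frac{g^{2}}{4}$)
$E = \frac{49}{16}$ ($E = \left(\left(- \frac{5}{4} + \frac{4^{2}}{4}\right) - 1\right)^{2} = \left(\left(- \frac{5}{4} + \frac{1}{4} \cdot 16\right) - 1\right)^{2} = \left(\left(- \frac{5}{4} + 4\right) - 1\right)^{2} = \left(\frac{11}{4} - 1\right)^{2} = \left(\frac{7}{4}\right)^{2} = \frac{49}{16} \approx 3.0625$)
$- (E + J{\left(-9 \right)}) = - (\frac{49}{16} - 3) = \left(-1\right) \frac{1}{16} = - \frac{1}{16}$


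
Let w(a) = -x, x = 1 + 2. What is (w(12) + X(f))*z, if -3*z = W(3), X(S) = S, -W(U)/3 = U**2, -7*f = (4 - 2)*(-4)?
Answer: -117/7 ≈ -16.714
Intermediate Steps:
f = 8/7 (f = -(4 - 2)*(-4)/7 = -2*(-4)/7 = -1/7*(-8) = 8/7 ≈ 1.1429)
W(U) = -3*U**2
x = 3
z = 9 (z = -(-1)*3**2 = -(-1)*9 = -1/3*(-27) = 9)
w(a) = -3 (w(a) = -1*3 = -3)
(w(12) + X(f))*z = (-3 + 8/7)*9 = -13/7*9 = -117/7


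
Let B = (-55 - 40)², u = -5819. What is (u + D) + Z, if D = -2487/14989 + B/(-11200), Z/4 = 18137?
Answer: 448083514283/6715072 ≈ 66728.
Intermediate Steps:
Z = 72548 (Z = 4*18137 = 72548)
B = 9025 (B = (-95)² = 9025)
D = -6525205/6715072 (D = -2487/14989 + 9025/(-11200) = -2487*1/14989 + 9025*(-1/11200) = -2487/14989 - 361/448 = -6525205/6715072 ≈ -0.97173)
(u + D) + Z = (-5819 - 6525205/6715072) + 72548 = -39081529173/6715072 + 72548 = 448083514283/6715072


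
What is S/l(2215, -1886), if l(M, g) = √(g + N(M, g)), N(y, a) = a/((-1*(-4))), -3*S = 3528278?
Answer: 3528278*I*√9430/14145 ≈ 24222.0*I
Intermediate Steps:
S = -3528278/3 (S = -⅓*3528278 = -3528278/3 ≈ -1.1761e+6)
N(y, a) = a/4
l(M, g) = √5*√g/2 (l(M, g) = √(g + g/4) = √(5*g/4) = √5*√g/2)
S/l(2215, -1886) = -3528278*(-I*√9430/4715)/3 = -(-3528278)*I*√9430/14145 = 3528278*I*√9430/14145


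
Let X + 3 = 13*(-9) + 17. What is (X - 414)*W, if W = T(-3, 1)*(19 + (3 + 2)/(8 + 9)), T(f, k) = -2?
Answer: 339152/17 ≈ 19950.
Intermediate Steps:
X = -103 (X = -3 + (13*(-9) + 17) = -3 + (-117 + 17) = -3 - 100 = -103)
W = -656/17 (W = -2*(19 + (3 + 2)/(8 + 9)) = -2*(19 + 5/17) = -2*328/17 = -656/17 ≈ -38.588)
(X - 414)*W = (-103 - 414)*(-656/17) = -517*(-656/17) = 339152/17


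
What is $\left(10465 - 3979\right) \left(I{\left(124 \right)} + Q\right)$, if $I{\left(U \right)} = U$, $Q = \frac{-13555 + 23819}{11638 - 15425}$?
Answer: $\frac{2979175464}{3787} \approx 7.8669 \cdot 10^{5}$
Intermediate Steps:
$Q = - \frac{10264}{3787}$ ($Q = \frac{10264}{-3787} = 10264 \left(- \frac{1}{3787}\right) = - \frac{10264}{3787} \approx -2.7103$)
$\left(10465 - 3979\right) \left(I{\left(124 \right)} + Q\right) = \left(10465 - 3979\right) \left(124 - \frac{10264}{3787}\right) = 6486 \cdot \frac{459324}{3787} = \frac{2979175464}{3787}$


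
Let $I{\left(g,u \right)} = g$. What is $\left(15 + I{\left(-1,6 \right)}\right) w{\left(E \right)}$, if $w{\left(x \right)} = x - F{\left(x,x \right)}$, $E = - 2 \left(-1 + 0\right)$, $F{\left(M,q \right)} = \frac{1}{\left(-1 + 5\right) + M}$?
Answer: $\frac{77}{3} \approx 25.667$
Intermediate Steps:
$F{\left(M,q \right)} = \frac{1}{4 + M}$
$E = 2$ ($E = \left(-2\right) \left(-1\right) = 2$)
$w{\left(x \right)} = x - \frac{1}{4 + x}$
$\left(15 + I{\left(-1,6 \right)}\right) w{\left(E \right)} = \left(15 - 1\right) \frac{-1 + 2 \left(4 + 2\right)}{4 + 2} = 14 \frac{-1 + 2 \cdot 6}{6} = 14 \frac{-1 + 12}{6} = 14 \cdot \frac{1}{6} \cdot 11 = 14 \cdot \frac{11}{6} = \frac{77}{3}$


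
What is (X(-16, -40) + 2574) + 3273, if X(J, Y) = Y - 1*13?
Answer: 5794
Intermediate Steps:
X(J, Y) = -13 + Y (X(J, Y) = Y - 13 = -13 + Y)
(X(-16, -40) + 2574) + 3273 = ((-13 - 40) + 2574) + 3273 = (-53 + 2574) + 3273 = 2521 + 3273 = 5794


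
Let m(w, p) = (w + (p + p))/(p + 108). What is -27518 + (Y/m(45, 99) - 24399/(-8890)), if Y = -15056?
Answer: -9682987087/240030 ≈ -40341.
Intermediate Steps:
m(w, p) = (w + 2*p)/(108 + p)
-27518 + (Y/m(45, 99) - 24399/(-8890)) = -27518 + (-15056*(108 + 99)/(45 + 2*99) - 24399/(-8890)) = -27518 + (-15056*207/(45 + 198) - 24399*(-1/8890)) = -27518 + (-15056/((1/207)*243) + 24399/8890) = -27518 + (-15056/27/23 + 24399/8890) = -27518 + (-15056*23/27 + 24399/8890) = -27518 + (-346288/27 + 24399/8890) = -27518 - 3077841547/240030 = -9682987087/240030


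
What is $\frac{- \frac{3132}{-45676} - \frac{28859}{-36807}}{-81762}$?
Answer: $- \frac{179180401}{17182248856173} \approx -1.0428 \cdot 10^{-5}$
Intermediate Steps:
$\frac{- \frac{3132}{-45676} - \frac{28859}{-36807}}{-81762} = \left(\left(-3132\right) \left(- \frac{1}{45676}\right) - - \frac{28859}{36807}\right) \left(- \frac{1}{81762}\right) = \left(\frac{783}{11419} + \frac{28859}{36807}\right) \left(- \frac{1}{81762}\right) = \frac{358360802}{420299133} \left(- \frac{1}{81762}\right) = - \frac{179180401}{17182248856173}$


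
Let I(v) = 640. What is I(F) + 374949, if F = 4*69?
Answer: 375589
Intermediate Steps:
F = 276
I(F) + 374949 = 640 + 374949 = 375589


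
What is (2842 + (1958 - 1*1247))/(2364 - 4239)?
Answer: -3553/1875 ≈ -1.8949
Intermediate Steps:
(2842 + (1958 - 1*1247))/(2364 - 4239) = (2842 + (1958 - 1247))/(-1875) = (2842 + 711)*(-1/1875) = 3553*(-1/1875) = -3553/1875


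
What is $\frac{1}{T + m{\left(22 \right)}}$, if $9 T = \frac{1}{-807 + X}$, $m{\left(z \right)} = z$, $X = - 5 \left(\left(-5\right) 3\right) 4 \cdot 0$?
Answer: $\frac{7263}{159785} \approx 0.045455$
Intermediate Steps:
$X = 0$ ($X = \left(-5\right) \left(-15\right) 0 = 75 \cdot 0 = 0$)
$T = - \frac{1}{7263}$ ($T = \frac{1}{9 \left(-807 + 0\right)} = \frac{1}{9 \left(-807\right)} = \frac{1}{9} \left(- \frac{1}{807}\right) = - \frac{1}{7263} \approx -0.00013768$)
$\frac{1}{T + m{\left(22 \right)}} = \frac{1}{- \frac{1}{7263} + 22} = \frac{1}{\frac{159785}{7263}} = \frac{7263}{159785}$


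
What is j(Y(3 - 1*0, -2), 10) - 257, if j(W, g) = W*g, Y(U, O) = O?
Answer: -277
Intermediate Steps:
j(Y(3 - 1*0, -2), 10) - 257 = -2*10 - 257 = -20 - 257 = -277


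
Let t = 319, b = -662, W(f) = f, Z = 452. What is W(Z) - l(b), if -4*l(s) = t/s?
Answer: 1196577/2648 ≈ 451.88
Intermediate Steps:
l(s) = -319/(4*s)
W(Z) - l(b) = 452 - (-319)/(4*(-662)) = 452 - (-319)*(-1)/(4*662) = 452 - 1*319/2648 = 452 - 319/2648 = 1196577/2648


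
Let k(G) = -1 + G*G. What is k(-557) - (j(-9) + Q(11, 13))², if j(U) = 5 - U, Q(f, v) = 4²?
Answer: 309348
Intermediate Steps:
k(G) = -1 + G²
Q(f, v) = 16
k(-557) - (j(-9) + Q(11, 13))² = (-1 + (-557)²) - ((5 - 1*(-9)) + 16)² = (-1 + 310249) - ((5 + 9) + 16)² = 310248 - (14 + 16)² = 310248 - 1*30² = 310248 - 1*900 = 310248 - 900 = 309348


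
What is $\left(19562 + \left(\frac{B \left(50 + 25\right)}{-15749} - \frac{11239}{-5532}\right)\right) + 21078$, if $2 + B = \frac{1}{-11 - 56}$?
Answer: $\frac{237238663761077}{5837272356} \approx 40642.0$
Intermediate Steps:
$B = - \frac{135}{67}$ ($B = -2 + \frac{1}{-11 - 56} = -2 + \frac{1}{-67} = -2 - \frac{1}{67} = - \frac{135}{67} \approx -2.0149$)
$\left(19562 + \left(\frac{B \left(50 + 25\right)}{-15749} - \frac{11239}{-5532}\right)\right) + 21078 = \left(19562 + \left(\frac{\left(- \frac{135}{67}\right) \left(50 + 25\right)}{-15749} - \frac{11239}{-5532}\right)\right) + 21078 = \left(19562 + \left(\left(- \frac{135}{67}\right) 75 \left(- \frac{1}{15749}\right) - - \frac{11239}{5532}\right)\right) + 21078 = \left(19562 + \left(\left(- \frac{10125}{67}\right) \left(- \frac{1}{15749}\right) + \frac{11239}{5532}\right)\right) + 21078 = \left(19562 + \left(\frac{10125}{1055183} + \frac{11239}{5532}\right)\right) + 21078 = \left(19562 + \frac{11915213237}{5837272356}\right) + 21078 = \frac{114200637041309}{5837272356} + 21078 = \frac{237238663761077}{5837272356}$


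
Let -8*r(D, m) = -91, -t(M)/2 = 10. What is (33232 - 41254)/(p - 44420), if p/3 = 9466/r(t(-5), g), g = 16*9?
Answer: 365001/1907518 ≈ 0.19135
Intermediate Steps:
g = 144
t(M) = -20 (t(M) = -2*10 = -20)
r(D, m) = 91/8 (r(D, m) = -1/8*(-91) = 91/8)
p = 227184/91 (p = 3*(9466/(91/8)) = 3*(9466*(8/91)) = 3*(75728/91) = 227184/91 ≈ 2496.5)
(33232 - 41254)/(p - 44420) = (33232 - 41254)/(227184/91 - 44420) = -8022/(-3815036/91) = -8022*(-91/3815036) = 365001/1907518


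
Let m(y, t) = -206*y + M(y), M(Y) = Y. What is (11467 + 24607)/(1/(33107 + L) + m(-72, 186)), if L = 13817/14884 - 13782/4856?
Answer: 2697350834548844/1103645240323207 ≈ 2.4440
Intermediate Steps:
L = -4313623/2258647 (L = 13817*(1/14884) - 13782*1/4856 = 13817/14884 - 6891/2428 = -4313623/2258647 ≈ -1.9098)
m(y, t) = -205*y (m(y, t) = -206*y + y = -205*y)
(11467 + 24607)/(1/(33107 + L) + m(-72, 186)) = (11467 + 24607)/(1/(33107 - 4313623/2258647) - 205*(-72)) = 36074/(1/(74772712606/2258647) + 14760) = 36074/(2258647/74772712606 + 14760) = 36074/(1103645240323207/74772712606) = 36074*(74772712606/1103645240323207) = 2697350834548844/1103645240323207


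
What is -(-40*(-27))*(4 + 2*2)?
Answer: -8640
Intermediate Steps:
-(-40*(-27))*(4 + 2*2) = -1080*(4 + 4) = -1080*8 = -1*8640 = -8640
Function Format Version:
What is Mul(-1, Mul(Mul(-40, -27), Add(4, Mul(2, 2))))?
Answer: -8640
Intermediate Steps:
Mul(-1, Mul(Mul(-40, -27), Add(4, Mul(2, 2)))) = Mul(-1, Mul(1080, Add(4, 4))) = Mul(-1, Mul(1080, 8)) = Mul(-1, 8640) = -8640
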